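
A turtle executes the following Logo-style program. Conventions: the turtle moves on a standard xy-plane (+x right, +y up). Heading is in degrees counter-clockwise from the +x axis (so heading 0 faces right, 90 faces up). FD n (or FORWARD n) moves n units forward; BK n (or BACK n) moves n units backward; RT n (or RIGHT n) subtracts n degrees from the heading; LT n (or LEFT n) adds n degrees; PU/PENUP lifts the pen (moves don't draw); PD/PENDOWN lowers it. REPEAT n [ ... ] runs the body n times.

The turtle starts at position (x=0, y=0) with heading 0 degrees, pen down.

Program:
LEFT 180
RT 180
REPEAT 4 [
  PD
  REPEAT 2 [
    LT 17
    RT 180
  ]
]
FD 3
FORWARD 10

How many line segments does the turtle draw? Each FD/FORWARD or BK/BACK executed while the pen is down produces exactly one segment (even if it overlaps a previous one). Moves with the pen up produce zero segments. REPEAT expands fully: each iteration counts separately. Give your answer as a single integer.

Answer: 2

Derivation:
Executing turtle program step by step:
Start: pos=(0,0), heading=0, pen down
LT 180: heading 0 -> 180
RT 180: heading 180 -> 0
REPEAT 4 [
  -- iteration 1/4 --
  PD: pen down
  REPEAT 2 [
    -- iteration 1/2 --
    LT 17: heading 0 -> 17
    RT 180: heading 17 -> 197
    -- iteration 2/2 --
    LT 17: heading 197 -> 214
    RT 180: heading 214 -> 34
  ]
  -- iteration 2/4 --
  PD: pen down
  REPEAT 2 [
    -- iteration 1/2 --
    LT 17: heading 34 -> 51
    RT 180: heading 51 -> 231
    -- iteration 2/2 --
    LT 17: heading 231 -> 248
    RT 180: heading 248 -> 68
  ]
  -- iteration 3/4 --
  PD: pen down
  REPEAT 2 [
    -- iteration 1/2 --
    LT 17: heading 68 -> 85
    RT 180: heading 85 -> 265
    -- iteration 2/2 --
    LT 17: heading 265 -> 282
    RT 180: heading 282 -> 102
  ]
  -- iteration 4/4 --
  PD: pen down
  REPEAT 2 [
    -- iteration 1/2 --
    LT 17: heading 102 -> 119
    RT 180: heading 119 -> 299
    -- iteration 2/2 --
    LT 17: heading 299 -> 316
    RT 180: heading 316 -> 136
  ]
]
FD 3: (0,0) -> (-2.158,2.084) [heading=136, draw]
FD 10: (-2.158,2.084) -> (-9.351,9.031) [heading=136, draw]
Final: pos=(-9.351,9.031), heading=136, 2 segment(s) drawn
Segments drawn: 2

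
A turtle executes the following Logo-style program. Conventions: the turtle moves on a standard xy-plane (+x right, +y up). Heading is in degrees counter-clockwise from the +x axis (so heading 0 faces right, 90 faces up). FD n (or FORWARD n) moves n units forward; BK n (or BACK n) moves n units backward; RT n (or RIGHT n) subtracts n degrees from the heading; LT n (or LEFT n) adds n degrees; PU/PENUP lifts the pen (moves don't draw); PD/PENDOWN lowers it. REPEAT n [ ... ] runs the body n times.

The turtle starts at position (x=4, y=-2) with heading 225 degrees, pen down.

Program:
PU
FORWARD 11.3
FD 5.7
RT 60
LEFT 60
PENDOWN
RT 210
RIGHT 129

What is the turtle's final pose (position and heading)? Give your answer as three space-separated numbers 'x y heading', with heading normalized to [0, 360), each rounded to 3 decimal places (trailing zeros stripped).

Executing turtle program step by step:
Start: pos=(4,-2), heading=225, pen down
PU: pen up
FD 11.3: (4,-2) -> (-3.99,-9.99) [heading=225, move]
FD 5.7: (-3.99,-9.99) -> (-8.021,-14.021) [heading=225, move]
RT 60: heading 225 -> 165
LT 60: heading 165 -> 225
PD: pen down
RT 210: heading 225 -> 15
RT 129: heading 15 -> 246
Final: pos=(-8.021,-14.021), heading=246, 0 segment(s) drawn

Answer: -8.021 -14.021 246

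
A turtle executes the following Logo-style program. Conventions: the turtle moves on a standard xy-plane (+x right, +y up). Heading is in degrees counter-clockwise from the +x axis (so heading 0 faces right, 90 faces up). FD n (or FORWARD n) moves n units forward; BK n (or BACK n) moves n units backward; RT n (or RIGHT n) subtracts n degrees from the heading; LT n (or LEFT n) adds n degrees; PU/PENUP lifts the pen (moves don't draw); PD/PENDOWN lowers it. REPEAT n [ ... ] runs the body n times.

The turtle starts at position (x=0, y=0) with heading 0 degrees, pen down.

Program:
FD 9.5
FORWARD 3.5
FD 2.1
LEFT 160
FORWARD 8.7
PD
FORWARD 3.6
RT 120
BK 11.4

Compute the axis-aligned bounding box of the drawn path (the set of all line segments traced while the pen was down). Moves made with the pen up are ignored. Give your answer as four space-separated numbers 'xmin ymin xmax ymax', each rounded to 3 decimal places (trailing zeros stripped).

Answer: -5.191 -3.121 15.1 4.207

Derivation:
Executing turtle program step by step:
Start: pos=(0,0), heading=0, pen down
FD 9.5: (0,0) -> (9.5,0) [heading=0, draw]
FD 3.5: (9.5,0) -> (13,0) [heading=0, draw]
FD 2.1: (13,0) -> (15.1,0) [heading=0, draw]
LT 160: heading 0 -> 160
FD 8.7: (15.1,0) -> (6.925,2.976) [heading=160, draw]
PD: pen down
FD 3.6: (6.925,2.976) -> (3.542,4.207) [heading=160, draw]
RT 120: heading 160 -> 40
BK 11.4: (3.542,4.207) -> (-5.191,-3.121) [heading=40, draw]
Final: pos=(-5.191,-3.121), heading=40, 6 segment(s) drawn

Segment endpoints: x in {-5.191, 0, 3.542, 6.925, 9.5, 13, 15.1}, y in {-3.121, 0, 2.976, 4.207}
xmin=-5.191, ymin=-3.121, xmax=15.1, ymax=4.207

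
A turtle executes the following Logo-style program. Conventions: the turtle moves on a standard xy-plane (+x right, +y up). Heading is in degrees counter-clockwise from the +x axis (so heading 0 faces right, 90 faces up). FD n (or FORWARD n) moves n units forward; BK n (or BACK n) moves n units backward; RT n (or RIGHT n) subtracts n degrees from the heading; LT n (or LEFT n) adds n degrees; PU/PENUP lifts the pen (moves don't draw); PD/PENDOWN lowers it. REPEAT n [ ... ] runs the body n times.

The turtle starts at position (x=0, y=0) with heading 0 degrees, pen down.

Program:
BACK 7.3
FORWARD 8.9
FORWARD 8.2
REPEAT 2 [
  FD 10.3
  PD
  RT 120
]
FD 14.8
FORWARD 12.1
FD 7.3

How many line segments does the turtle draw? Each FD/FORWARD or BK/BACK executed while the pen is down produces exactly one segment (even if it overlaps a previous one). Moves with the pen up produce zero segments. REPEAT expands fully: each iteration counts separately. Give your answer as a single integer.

Executing turtle program step by step:
Start: pos=(0,0), heading=0, pen down
BK 7.3: (0,0) -> (-7.3,0) [heading=0, draw]
FD 8.9: (-7.3,0) -> (1.6,0) [heading=0, draw]
FD 8.2: (1.6,0) -> (9.8,0) [heading=0, draw]
REPEAT 2 [
  -- iteration 1/2 --
  FD 10.3: (9.8,0) -> (20.1,0) [heading=0, draw]
  PD: pen down
  RT 120: heading 0 -> 240
  -- iteration 2/2 --
  FD 10.3: (20.1,0) -> (14.95,-8.92) [heading=240, draw]
  PD: pen down
  RT 120: heading 240 -> 120
]
FD 14.8: (14.95,-8.92) -> (7.55,3.897) [heading=120, draw]
FD 12.1: (7.55,3.897) -> (1.5,14.376) [heading=120, draw]
FD 7.3: (1.5,14.376) -> (-2.15,20.698) [heading=120, draw]
Final: pos=(-2.15,20.698), heading=120, 8 segment(s) drawn
Segments drawn: 8

Answer: 8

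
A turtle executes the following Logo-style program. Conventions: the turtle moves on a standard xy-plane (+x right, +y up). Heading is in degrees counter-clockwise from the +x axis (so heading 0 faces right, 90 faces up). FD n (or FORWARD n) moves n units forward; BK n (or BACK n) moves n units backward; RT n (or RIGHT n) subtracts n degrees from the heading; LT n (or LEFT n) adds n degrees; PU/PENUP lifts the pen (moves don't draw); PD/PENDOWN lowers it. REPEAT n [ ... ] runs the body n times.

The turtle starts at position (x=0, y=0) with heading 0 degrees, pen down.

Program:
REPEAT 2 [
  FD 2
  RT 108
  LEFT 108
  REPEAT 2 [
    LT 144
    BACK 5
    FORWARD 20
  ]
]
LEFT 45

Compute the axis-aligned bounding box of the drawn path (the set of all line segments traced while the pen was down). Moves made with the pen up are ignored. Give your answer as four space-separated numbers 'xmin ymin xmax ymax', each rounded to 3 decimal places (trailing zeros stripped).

Answer: -12.382 -12.106 6.045 13.572

Derivation:
Executing turtle program step by step:
Start: pos=(0,0), heading=0, pen down
REPEAT 2 [
  -- iteration 1/2 --
  FD 2: (0,0) -> (2,0) [heading=0, draw]
  RT 108: heading 0 -> 252
  LT 108: heading 252 -> 0
  REPEAT 2 [
    -- iteration 1/2 --
    LT 144: heading 0 -> 144
    BK 5: (2,0) -> (6.045,-2.939) [heading=144, draw]
    FD 20: (6.045,-2.939) -> (-10.135,8.817) [heading=144, draw]
    -- iteration 2/2 --
    LT 144: heading 144 -> 288
    BK 5: (-10.135,8.817) -> (-11.68,13.572) [heading=288, draw]
    FD 20: (-11.68,13.572) -> (-5.5,-5.449) [heading=288, draw]
  ]
  -- iteration 2/2 --
  FD 2: (-5.5,-5.449) -> (-4.882,-7.351) [heading=288, draw]
  RT 108: heading 288 -> 180
  LT 108: heading 180 -> 288
  REPEAT 2 [
    -- iteration 1/2 --
    LT 144: heading 288 -> 72
    BK 5: (-4.882,-7.351) -> (-6.427,-12.106) [heading=72, draw]
    FD 20: (-6.427,-12.106) -> (-0.247,6.915) [heading=72, draw]
    -- iteration 2/2 --
    LT 144: heading 72 -> 216
    BK 5: (-0.247,6.915) -> (3.798,9.854) [heading=216, draw]
    FD 20: (3.798,9.854) -> (-12.382,-1.902) [heading=216, draw]
  ]
]
LT 45: heading 216 -> 261
Final: pos=(-12.382,-1.902), heading=261, 10 segment(s) drawn

Segment endpoints: x in {-12.382, -11.68, -10.135, -6.427, -5.5, -4.882, -0.247, 0, 2, 3.798, 6.045}, y in {-12.106, -7.351, -5.449, -2.939, -1.902, 0, 6.915, 8.817, 9.854, 13.572}
xmin=-12.382, ymin=-12.106, xmax=6.045, ymax=13.572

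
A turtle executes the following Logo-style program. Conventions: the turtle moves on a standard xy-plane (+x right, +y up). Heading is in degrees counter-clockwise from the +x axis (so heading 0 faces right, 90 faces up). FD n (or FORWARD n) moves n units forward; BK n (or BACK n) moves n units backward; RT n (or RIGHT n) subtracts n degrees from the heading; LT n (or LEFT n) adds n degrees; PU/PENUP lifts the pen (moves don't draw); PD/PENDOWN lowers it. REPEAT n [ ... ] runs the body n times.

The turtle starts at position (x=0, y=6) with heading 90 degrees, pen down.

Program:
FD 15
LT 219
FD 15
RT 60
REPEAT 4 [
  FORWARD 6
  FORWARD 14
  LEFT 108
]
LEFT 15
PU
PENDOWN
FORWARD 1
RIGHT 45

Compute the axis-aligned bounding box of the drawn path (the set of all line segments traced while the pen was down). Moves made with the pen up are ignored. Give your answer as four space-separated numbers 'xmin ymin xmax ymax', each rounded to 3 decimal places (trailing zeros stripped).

Executing turtle program step by step:
Start: pos=(0,6), heading=90, pen down
FD 15: (0,6) -> (0,21) [heading=90, draw]
LT 219: heading 90 -> 309
FD 15: (0,21) -> (9.44,9.343) [heading=309, draw]
RT 60: heading 309 -> 249
REPEAT 4 [
  -- iteration 1/4 --
  FD 6: (9.44,9.343) -> (7.29,3.741) [heading=249, draw]
  FD 14: (7.29,3.741) -> (2.272,-9.329) [heading=249, draw]
  LT 108: heading 249 -> 357
  -- iteration 2/4 --
  FD 6: (2.272,-9.329) -> (8.264,-9.643) [heading=357, draw]
  FD 14: (8.264,-9.643) -> (22.245,-10.376) [heading=357, draw]
  LT 108: heading 357 -> 105
  -- iteration 3/4 --
  FD 6: (22.245,-10.376) -> (20.692,-4.58) [heading=105, draw]
  FD 14: (20.692,-4.58) -> (17.069,8.943) [heading=105, draw]
  LT 108: heading 105 -> 213
  -- iteration 4/4 --
  FD 6: (17.069,8.943) -> (12.037,5.675) [heading=213, draw]
  FD 14: (12.037,5.675) -> (0.295,-1.95) [heading=213, draw]
  LT 108: heading 213 -> 321
]
LT 15: heading 321 -> 336
PU: pen up
PD: pen down
FD 1: (0.295,-1.95) -> (1.209,-2.357) [heading=336, draw]
RT 45: heading 336 -> 291
Final: pos=(1.209,-2.357), heading=291, 11 segment(s) drawn

Segment endpoints: x in {0, 0, 0.295, 1.209, 2.272, 7.29, 8.264, 9.44, 12.037, 17.069, 20.692, 22.245}, y in {-10.376, -9.643, -9.329, -4.58, -2.357, -1.95, 3.741, 5.675, 6, 8.943, 9.343, 21}
xmin=0, ymin=-10.376, xmax=22.245, ymax=21

Answer: 0 -10.376 22.245 21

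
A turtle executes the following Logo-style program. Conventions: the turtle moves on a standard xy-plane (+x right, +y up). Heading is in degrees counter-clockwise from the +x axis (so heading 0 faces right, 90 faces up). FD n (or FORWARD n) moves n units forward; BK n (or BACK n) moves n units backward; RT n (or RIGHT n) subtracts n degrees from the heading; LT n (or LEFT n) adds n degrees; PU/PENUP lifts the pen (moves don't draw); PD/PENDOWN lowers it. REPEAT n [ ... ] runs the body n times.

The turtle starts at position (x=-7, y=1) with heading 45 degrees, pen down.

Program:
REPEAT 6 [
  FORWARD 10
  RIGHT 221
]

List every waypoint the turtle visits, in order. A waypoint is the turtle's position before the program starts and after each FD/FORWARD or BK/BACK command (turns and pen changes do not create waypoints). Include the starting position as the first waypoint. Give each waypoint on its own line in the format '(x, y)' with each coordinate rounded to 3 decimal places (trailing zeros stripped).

Answer: (-7, 1)
(0.071, 8.071)
(-9.905, 7.374)
(-1.918, 1.355)
(-3.997, 11.137)
(-8.845, 2.391)
(0.551, 5.811)

Derivation:
Executing turtle program step by step:
Start: pos=(-7,1), heading=45, pen down
REPEAT 6 [
  -- iteration 1/6 --
  FD 10: (-7,1) -> (0.071,8.071) [heading=45, draw]
  RT 221: heading 45 -> 184
  -- iteration 2/6 --
  FD 10: (0.071,8.071) -> (-9.905,7.374) [heading=184, draw]
  RT 221: heading 184 -> 323
  -- iteration 3/6 --
  FD 10: (-9.905,7.374) -> (-1.918,1.355) [heading=323, draw]
  RT 221: heading 323 -> 102
  -- iteration 4/6 --
  FD 10: (-1.918,1.355) -> (-3.997,11.137) [heading=102, draw]
  RT 221: heading 102 -> 241
  -- iteration 5/6 --
  FD 10: (-3.997,11.137) -> (-8.845,2.391) [heading=241, draw]
  RT 221: heading 241 -> 20
  -- iteration 6/6 --
  FD 10: (-8.845,2.391) -> (0.551,5.811) [heading=20, draw]
  RT 221: heading 20 -> 159
]
Final: pos=(0.551,5.811), heading=159, 6 segment(s) drawn
Waypoints (7 total):
(-7, 1)
(0.071, 8.071)
(-9.905, 7.374)
(-1.918, 1.355)
(-3.997, 11.137)
(-8.845, 2.391)
(0.551, 5.811)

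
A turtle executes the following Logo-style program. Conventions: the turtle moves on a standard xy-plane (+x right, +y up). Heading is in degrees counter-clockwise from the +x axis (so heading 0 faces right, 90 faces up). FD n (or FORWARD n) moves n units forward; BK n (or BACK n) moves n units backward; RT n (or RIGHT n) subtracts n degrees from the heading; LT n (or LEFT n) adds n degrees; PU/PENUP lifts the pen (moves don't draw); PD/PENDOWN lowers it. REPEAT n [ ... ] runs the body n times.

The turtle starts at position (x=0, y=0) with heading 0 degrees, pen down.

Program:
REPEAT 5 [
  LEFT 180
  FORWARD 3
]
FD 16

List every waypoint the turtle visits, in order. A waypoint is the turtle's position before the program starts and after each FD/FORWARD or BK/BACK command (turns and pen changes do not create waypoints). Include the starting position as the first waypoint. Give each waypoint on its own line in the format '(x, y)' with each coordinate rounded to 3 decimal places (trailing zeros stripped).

Executing turtle program step by step:
Start: pos=(0,0), heading=0, pen down
REPEAT 5 [
  -- iteration 1/5 --
  LT 180: heading 0 -> 180
  FD 3: (0,0) -> (-3,0) [heading=180, draw]
  -- iteration 2/5 --
  LT 180: heading 180 -> 0
  FD 3: (-3,0) -> (0,0) [heading=0, draw]
  -- iteration 3/5 --
  LT 180: heading 0 -> 180
  FD 3: (0,0) -> (-3,0) [heading=180, draw]
  -- iteration 4/5 --
  LT 180: heading 180 -> 0
  FD 3: (-3,0) -> (0,0) [heading=0, draw]
  -- iteration 5/5 --
  LT 180: heading 0 -> 180
  FD 3: (0,0) -> (-3,0) [heading=180, draw]
]
FD 16: (-3,0) -> (-19,0) [heading=180, draw]
Final: pos=(-19,0), heading=180, 6 segment(s) drawn
Waypoints (7 total):
(0, 0)
(-3, 0)
(0, 0)
(-3, 0)
(0, 0)
(-3, 0)
(-19, 0)

Answer: (0, 0)
(-3, 0)
(0, 0)
(-3, 0)
(0, 0)
(-3, 0)
(-19, 0)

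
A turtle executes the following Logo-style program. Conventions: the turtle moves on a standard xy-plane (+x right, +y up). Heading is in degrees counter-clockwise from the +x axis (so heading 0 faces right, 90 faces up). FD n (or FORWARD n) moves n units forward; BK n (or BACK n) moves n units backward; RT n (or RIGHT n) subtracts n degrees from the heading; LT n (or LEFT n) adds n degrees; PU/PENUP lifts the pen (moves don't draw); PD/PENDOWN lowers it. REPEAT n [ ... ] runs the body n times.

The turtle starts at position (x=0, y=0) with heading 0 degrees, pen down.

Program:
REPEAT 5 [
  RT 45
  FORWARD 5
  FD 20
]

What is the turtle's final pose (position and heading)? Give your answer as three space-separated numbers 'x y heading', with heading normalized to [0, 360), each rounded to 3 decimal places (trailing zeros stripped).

Executing turtle program step by step:
Start: pos=(0,0), heading=0, pen down
REPEAT 5 [
  -- iteration 1/5 --
  RT 45: heading 0 -> 315
  FD 5: (0,0) -> (3.536,-3.536) [heading=315, draw]
  FD 20: (3.536,-3.536) -> (17.678,-17.678) [heading=315, draw]
  -- iteration 2/5 --
  RT 45: heading 315 -> 270
  FD 5: (17.678,-17.678) -> (17.678,-22.678) [heading=270, draw]
  FD 20: (17.678,-22.678) -> (17.678,-42.678) [heading=270, draw]
  -- iteration 3/5 --
  RT 45: heading 270 -> 225
  FD 5: (17.678,-42.678) -> (14.142,-46.213) [heading=225, draw]
  FD 20: (14.142,-46.213) -> (0,-60.355) [heading=225, draw]
  -- iteration 4/5 --
  RT 45: heading 225 -> 180
  FD 5: (0,-60.355) -> (-5,-60.355) [heading=180, draw]
  FD 20: (-5,-60.355) -> (-25,-60.355) [heading=180, draw]
  -- iteration 5/5 --
  RT 45: heading 180 -> 135
  FD 5: (-25,-60.355) -> (-28.536,-56.82) [heading=135, draw]
  FD 20: (-28.536,-56.82) -> (-42.678,-42.678) [heading=135, draw]
]
Final: pos=(-42.678,-42.678), heading=135, 10 segment(s) drawn

Answer: -42.678 -42.678 135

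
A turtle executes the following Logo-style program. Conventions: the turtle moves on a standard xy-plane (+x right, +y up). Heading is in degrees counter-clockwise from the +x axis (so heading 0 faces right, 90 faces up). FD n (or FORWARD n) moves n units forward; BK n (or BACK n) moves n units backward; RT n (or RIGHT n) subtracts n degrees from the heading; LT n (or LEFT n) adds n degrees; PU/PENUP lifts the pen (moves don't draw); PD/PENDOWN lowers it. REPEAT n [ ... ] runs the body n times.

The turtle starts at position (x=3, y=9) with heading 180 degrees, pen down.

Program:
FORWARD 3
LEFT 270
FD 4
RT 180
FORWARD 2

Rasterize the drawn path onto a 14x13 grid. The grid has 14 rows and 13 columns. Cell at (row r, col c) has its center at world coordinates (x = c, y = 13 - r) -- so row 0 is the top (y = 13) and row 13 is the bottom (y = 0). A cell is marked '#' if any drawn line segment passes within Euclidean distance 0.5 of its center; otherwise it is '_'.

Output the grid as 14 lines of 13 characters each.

Segment 0: (3,9) -> (0,9)
Segment 1: (0,9) -> (0,13)
Segment 2: (0,13) -> (0,11)

Answer: #____________
#____________
#____________
#____________
####_________
_____________
_____________
_____________
_____________
_____________
_____________
_____________
_____________
_____________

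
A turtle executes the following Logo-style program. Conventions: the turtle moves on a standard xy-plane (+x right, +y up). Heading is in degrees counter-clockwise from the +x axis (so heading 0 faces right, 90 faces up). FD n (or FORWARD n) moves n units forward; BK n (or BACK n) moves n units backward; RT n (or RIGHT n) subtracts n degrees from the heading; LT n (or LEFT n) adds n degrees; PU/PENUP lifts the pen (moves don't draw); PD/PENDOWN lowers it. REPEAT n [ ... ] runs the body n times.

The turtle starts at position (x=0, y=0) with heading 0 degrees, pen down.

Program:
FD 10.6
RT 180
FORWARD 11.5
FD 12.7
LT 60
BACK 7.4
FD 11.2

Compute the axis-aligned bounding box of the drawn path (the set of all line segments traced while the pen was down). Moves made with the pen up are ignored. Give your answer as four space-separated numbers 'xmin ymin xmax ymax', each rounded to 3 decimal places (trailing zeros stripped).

Executing turtle program step by step:
Start: pos=(0,0), heading=0, pen down
FD 10.6: (0,0) -> (10.6,0) [heading=0, draw]
RT 180: heading 0 -> 180
FD 11.5: (10.6,0) -> (-0.9,0) [heading=180, draw]
FD 12.7: (-0.9,0) -> (-13.6,0) [heading=180, draw]
LT 60: heading 180 -> 240
BK 7.4: (-13.6,0) -> (-9.9,6.409) [heading=240, draw]
FD 11.2: (-9.9,6.409) -> (-15.5,-3.291) [heading=240, draw]
Final: pos=(-15.5,-3.291), heading=240, 5 segment(s) drawn

Segment endpoints: x in {-15.5, -13.6, -9.9, -0.9, 0, 10.6}, y in {-3.291, 0, 0, 0, 6.409}
xmin=-15.5, ymin=-3.291, xmax=10.6, ymax=6.409

Answer: -15.5 -3.291 10.6 6.409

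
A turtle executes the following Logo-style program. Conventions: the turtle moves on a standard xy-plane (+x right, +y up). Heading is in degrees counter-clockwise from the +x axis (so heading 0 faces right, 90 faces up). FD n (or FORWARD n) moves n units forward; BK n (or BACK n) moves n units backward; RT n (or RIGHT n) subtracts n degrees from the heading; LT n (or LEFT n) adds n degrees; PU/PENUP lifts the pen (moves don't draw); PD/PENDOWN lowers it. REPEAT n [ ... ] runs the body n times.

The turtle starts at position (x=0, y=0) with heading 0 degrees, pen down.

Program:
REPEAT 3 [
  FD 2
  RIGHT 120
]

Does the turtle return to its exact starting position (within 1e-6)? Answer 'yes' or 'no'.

Executing turtle program step by step:
Start: pos=(0,0), heading=0, pen down
REPEAT 3 [
  -- iteration 1/3 --
  FD 2: (0,0) -> (2,0) [heading=0, draw]
  RT 120: heading 0 -> 240
  -- iteration 2/3 --
  FD 2: (2,0) -> (1,-1.732) [heading=240, draw]
  RT 120: heading 240 -> 120
  -- iteration 3/3 --
  FD 2: (1,-1.732) -> (0,0) [heading=120, draw]
  RT 120: heading 120 -> 0
]
Final: pos=(0,0), heading=0, 3 segment(s) drawn

Start position: (0, 0)
Final position: (0, 0)
Distance = 0; < 1e-6 -> CLOSED

Answer: yes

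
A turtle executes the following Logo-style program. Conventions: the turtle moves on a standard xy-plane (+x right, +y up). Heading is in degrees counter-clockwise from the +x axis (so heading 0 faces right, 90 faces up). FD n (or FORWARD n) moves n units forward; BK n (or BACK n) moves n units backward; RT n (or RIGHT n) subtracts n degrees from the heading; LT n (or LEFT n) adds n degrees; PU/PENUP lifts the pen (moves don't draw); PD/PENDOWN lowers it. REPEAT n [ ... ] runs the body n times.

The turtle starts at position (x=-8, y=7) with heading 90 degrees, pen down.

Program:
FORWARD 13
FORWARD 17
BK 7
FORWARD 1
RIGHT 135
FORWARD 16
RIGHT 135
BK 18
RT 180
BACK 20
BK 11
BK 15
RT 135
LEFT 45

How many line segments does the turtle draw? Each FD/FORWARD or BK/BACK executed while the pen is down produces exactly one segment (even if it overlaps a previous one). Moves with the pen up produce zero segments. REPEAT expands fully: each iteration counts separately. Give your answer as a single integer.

Executing turtle program step by step:
Start: pos=(-8,7), heading=90, pen down
FD 13: (-8,7) -> (-8,20) [heading=90, draw]
FD 17: (-8,20) -> (-8,37) [heading=90, draw]
BK 7: (-8,37) -> (-8,30) [heading=90, draw]
FD 1: (-8,30) -> (-8,31) [heading=90, draw]
RT 135: heading 90 -> 315
FD 16: (-8,31) -> (3.314,19.686) [heading=315, draw]
RT 135: heading 315 -> 180
BK 18: (3.314,19.686) -> (21.314,19.686) [heading=180, draw]
RT 180: heading 180 -> 0
BK 20: (21.314,19.686) -> (1.314,19.686) [heading=0, draw]
BK 11: (1.314,19.686) -> (-9.686,19.686) [heading=0, draw]
BK 15: (-9.686,19.686) -> (-24.686,19.686) [heading=0, draw]
RT 135: heading 0 -> 225
LT 45: heading 225 -> 270
Final: pos=(-24.686,19.686), heading=270, 9 segment(s) drawn
Segments drawn: 9

Answer: 9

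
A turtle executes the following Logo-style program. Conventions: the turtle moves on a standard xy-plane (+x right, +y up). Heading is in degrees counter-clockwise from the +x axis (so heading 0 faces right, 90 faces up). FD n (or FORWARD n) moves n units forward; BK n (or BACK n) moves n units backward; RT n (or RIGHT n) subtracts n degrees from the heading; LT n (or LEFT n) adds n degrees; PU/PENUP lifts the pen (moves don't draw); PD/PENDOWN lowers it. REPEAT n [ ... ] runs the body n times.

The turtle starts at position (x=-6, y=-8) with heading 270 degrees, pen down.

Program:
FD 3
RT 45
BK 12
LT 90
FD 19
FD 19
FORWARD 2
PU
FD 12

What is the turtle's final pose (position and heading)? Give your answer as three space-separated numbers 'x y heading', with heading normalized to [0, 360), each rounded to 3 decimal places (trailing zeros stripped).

Answer: 39.255 -39.284 315

Derivation:
Executing turtle program step by step:
Start: pos=(-6,-8), heading=270, pen down
FD 3: (-6,-8) -> (-6,-11) [heading=270, draw]
RT 45: heading 270 -> 225
BK 12: (-6,-11) -> (2.485,-2.515) [heading=225, draw]
LT 90: heading 225 -> 315
FD 19: (2.485,-2.515) -> (15.92,-15.95) [heading=315, draw]
FD 19: (15.92,-15.95) -> (29.355,-29.385) [heading=315, draw]
FD 2: (29.355,-29.385) -> (30.77,-30.799) [heading=315, draw]
PU: pen up
FD 12: (30.77,-30.799) -> (39.255,-39.284) [heading=315, move]
Final: pos=(39.255,-39.284), heading=315, 5 segment(s) drawn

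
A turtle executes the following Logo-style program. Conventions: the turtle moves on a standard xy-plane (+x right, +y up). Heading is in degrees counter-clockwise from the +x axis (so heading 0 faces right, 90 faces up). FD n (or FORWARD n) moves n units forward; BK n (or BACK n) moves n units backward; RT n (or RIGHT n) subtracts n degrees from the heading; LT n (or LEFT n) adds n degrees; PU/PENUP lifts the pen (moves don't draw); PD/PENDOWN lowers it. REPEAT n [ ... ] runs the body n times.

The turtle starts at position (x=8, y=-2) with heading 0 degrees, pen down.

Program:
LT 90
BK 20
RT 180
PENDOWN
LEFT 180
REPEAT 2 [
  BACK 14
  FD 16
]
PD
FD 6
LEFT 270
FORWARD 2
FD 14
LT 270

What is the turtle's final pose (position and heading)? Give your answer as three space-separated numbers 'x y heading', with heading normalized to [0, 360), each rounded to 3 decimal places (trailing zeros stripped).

Executing turtle program step by step:
Start: pos=(8,-2), heading=0, pen down
LT 90: heading 0 -> 90
BK 20: (8,-2) -> (8,-22) [heading=90, draw]
RT 180: heading 90 -> 270
PD: pen down
LT 180: heading 270 -> 90
REPEAT 2 [
  -- iteration 1/2 --
  BK 14: (8,-22) -> (8,-36) [heading=90, draw]
  FD 16: (8,-36) -> (8,-20) [heading=90, draw]
  -- iteration 2/2 --
  BK 14: (8,-20) -> (8,-34) [heading=90, draw]
  FD 16: (8,-34) -> (8,-18) [heading=90, draw]
]
PD: pen down
FD 6: (8,-18) -> (8,-12) [heading=90, draw]
LT 270: heading 90 -> 0
FD 2: (8,-12) -> (10,-12) [heading=0, draw]
FD 14: (10,-12) -> (24,-12) [heading=0, draw]
LT 270: heading 0 -> 270
Final: pos=(24,-12), heading=270, 8 segment(s) drawn

Answer: 24 -12 270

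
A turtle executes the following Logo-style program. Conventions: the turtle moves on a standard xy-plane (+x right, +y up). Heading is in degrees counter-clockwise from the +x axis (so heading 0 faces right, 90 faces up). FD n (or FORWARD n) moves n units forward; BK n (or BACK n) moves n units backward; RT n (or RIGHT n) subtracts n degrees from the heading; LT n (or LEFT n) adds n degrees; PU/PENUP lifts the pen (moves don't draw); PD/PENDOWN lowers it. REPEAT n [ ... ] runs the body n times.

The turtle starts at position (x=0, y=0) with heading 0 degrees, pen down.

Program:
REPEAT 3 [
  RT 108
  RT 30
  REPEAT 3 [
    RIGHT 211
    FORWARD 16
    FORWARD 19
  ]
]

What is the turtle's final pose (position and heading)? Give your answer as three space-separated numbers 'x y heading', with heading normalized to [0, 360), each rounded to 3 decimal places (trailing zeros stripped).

Answer: 18.385 -53.393 207

Derivation:
Executing turtle program step by step:
Start: pos=(0,0), heading=0, pen down
REPEAT 3 [
  -- iteration 1/3 --
  RT 108: heading 0 -> 252
  RT 30: heading 252 -> 222
  REPEAT 3 [
    -- iteration 1/3 --
    RT 211: heading 222 -> 11
    FD 16: (0,0) -> (15.706,3.053) [heading=11, draw]
    FD 19: (15.706,3.053) -> (34.357,6.678) [heading=11, draw]
    -- iteration 2/3 --
    RT 211: heading 11 -> 160
    FD 16: (34.357,6.678) -> (19.322,12.151) [heading=160, draw]
    FD 19: (19.322,12.151) -> (1.468,18.649) [heading=160, draw]
    -- iteration 3/3 --
    RT 211: heading 160 -> 309
    FD 16: (1.468,18.649) -> (11.537,6.215) [heading=309, draw]
    FD 19: (11.537,6.215) -> (23.494,-8.551) [heading=309, draw]
  ]
  -- iteration 2/3 --
  RT 108: heading 309 -> 201
  RT 30: heading 201 -> 171
  REPEAT 3 [
    -- iteration 1/3 --
    RT 211: heading 171 -> 320
    FD 16: (23.494,-8.551) -> (35.751,-18.836) [heading=320, draw]
    FD 19: (35.751,-18.836) -> (50.305,-31.049) [heading=320, draw]
    -- iteration 2/3 --
    RT 211: heading 320 -> 109
    FD 16: (50.305,-31.049) -> (45.096,-15.92) [heading=109, draw]
    FD 19: (45.096,-15.92) -> (38.911,2.044) [heading=109, draw]
    -- iteration 3/3 --
    RT 211: heading 109 -> 258
    FD 16: (38.911,2.044) -> (35.584,-13.606) [heading=258, draw]
    FD 19: (35.584,-13.606) -> (31.634,-32.191) [heading=258, draw]
  ]
  -- iteration 3/3 --
  RT 108: heading 258 -> 150
  RT 30: heading 150 -> 120
  REPEAT 3 [
    -- iteration 1/3 --
    RT 211: heading 120 -> 269
    FD 16: (31.634,-32.191) -> (31.354,-48.188) [heading=269, draw]
    FD 19: (31.354,-48.188) -> (31.023,-67.185) [heading=269, draw]
    -- iteration 2/3 --
    RT 211: heading 269 -> 58
    FD 16: (31.023,-67.185) -> (39.502,-53.617) [heading=58, draw]
    FD 19: (39.502,-53.617) -> (49.57,-37.504) [heading=58, draw]
    -- iteration 3/3 --
    RT 211: heading 58 -> 207
    FD 16: (49.57,-37.504) -> (35.314,-44.768) [heading=207, draw]
    FD 19: (35.314,-44.768) -> (18.385,-53.393) [heading=207, draw]
  ]
]
Final: pos=(18.385,-53.393), heading=207, 18 segment(s) drawn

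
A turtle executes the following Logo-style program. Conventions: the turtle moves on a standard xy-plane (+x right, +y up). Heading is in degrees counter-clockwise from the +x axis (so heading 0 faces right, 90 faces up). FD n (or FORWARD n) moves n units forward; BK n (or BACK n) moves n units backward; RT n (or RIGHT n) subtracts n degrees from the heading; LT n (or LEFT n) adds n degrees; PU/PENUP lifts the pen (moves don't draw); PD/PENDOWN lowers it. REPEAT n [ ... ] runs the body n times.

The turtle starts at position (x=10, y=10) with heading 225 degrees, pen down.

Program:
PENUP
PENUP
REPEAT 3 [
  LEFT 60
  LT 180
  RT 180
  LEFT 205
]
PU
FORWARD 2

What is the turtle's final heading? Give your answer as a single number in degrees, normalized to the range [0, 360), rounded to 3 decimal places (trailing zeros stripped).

Answer: 300

Derivation:
Executing turtle program step by step:
Start: pos=(10,10), heading=225, pen down
PU: pen up
PU: pen up
REPEAT 3 [
  -- iteration 1/3 --
  LT 60: heading 225 -> 285
  LT 180: heading 285 -> 105
  RT 180: heading 105 -> 285
  LT 205: heading 285 -> 130
  -- iteration 2/3 --
  LT 60: heading 130 -> 190
  LT 180: heading 190 -> 10
  RT 180: heading 10 -> 190
  LT 205: heading 190 -> 35
  -- iteration 3/3 --
  LT 60: heading 35 -> 95
  LT 180: heading 95 -> 275
  RT 180: heading 275 -> 95
  LT 205: heading 95 -> 300
]
PU: pen up
FD 2: (10,10) -> (11,8.268) [heading=300, move]
Final: pos=(11,8.268), heading=300, 0 segment(s) drawn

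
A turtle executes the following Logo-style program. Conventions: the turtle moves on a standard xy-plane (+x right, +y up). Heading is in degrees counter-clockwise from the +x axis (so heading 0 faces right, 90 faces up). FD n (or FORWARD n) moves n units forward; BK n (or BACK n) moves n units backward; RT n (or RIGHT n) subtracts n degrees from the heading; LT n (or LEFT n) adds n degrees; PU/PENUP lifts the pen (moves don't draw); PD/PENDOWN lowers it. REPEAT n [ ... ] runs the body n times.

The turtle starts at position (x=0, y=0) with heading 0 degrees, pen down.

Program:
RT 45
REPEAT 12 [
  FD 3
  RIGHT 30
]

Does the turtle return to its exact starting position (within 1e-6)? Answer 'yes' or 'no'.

Executing turtle program step by step:
Start: pos=(0,0), heading=0, pen down
RT 45: heading 0 -> 315
REPEAT 12 [
  -- iteration 1/12 --
  FD 3: (0,0) -> (2.121,-2.121) [heading=315, draw]
  RT 30: heading 315 -> 285
  -- iteration 2/12 --
  FD 3: (2.121,-2.121) -> (2.898,-5.019) [heading=285, draw]
  RT 30: heading 285 -> 255
  -- iteration 3/12 --
  FD 3: (2.898,-5.019) -> (2.121,-7.917) [heading=255, draw]
  RT 30: heading 255 -> 225
  -- iteration 4/12 --
  FD 3: (2.121,-7.917) -> (0,-10.038) [heading=225, draw]
  RT 30: heading 225 -> 195
  -- iteration 5/12 --
  FD 3: (0,-10.038) -> (-2.898,-10.815) [heading=195, draw]
  RT 30: heading 195 -> 165
  -- iteration 6/12 --
  FD 3: (-2.898,-10.815) -> (-5.796,-10.038) [heading=165, draw]
  RT 30: heading 165 -> 135
  -- iteration 7/12 --
  FD 3: (-5.796,-10.038) -> (-7.917,-7.917) [heading=135, draw]
  RT 30: heading 135 -> 105
  -- iteration 8/12 --
  FD 3: (-7.917,-7.917) -> (-8.693,-5.019) [heading=105, draw]
  RT 30: heading 105 -> 75
  -- iteration 9/12 --
  FD 3: (-8.693,-5.019) -> (-7.917,-2.121) [heading=75, draw]
  RT 30: heading 75 -> 45
  -- iteration 10/12 --
  FD 3: (-7.917,-2.121) -> (-5.796,0) [heading=45, draw]
  RT 30: heading 45 -> 15
  -- iteration 11/12 --
  FD 3: (-5.796,0) -> (-2.898,0.776) [heading=15, draw]
  RT 30: heading 15 -> 345
  -- iteration 12/12 --
  FD 3: (-2.898,0.776) -> (0,0) [heading=345, draw]
  RT 30: heading 345 -> 315
]
Final: pos=(0,0), heading=315, 12 segment(s) drawn

Start position: (0, 0)
Final position: (0, 0)
Distance = 0; < 1e-6 -> CLOSED

Answer: yes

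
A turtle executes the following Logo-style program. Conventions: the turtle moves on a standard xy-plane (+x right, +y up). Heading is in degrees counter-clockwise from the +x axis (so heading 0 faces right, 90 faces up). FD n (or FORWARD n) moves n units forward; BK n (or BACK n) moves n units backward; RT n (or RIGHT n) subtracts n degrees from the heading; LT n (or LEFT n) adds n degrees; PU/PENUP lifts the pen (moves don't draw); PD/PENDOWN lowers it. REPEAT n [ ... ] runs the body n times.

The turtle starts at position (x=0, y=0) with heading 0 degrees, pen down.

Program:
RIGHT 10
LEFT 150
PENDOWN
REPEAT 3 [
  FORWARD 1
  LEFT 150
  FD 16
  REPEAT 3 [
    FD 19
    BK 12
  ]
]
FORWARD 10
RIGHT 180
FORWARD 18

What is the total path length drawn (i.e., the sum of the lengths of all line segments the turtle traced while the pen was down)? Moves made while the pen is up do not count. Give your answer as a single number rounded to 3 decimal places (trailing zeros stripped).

Answer: 358

Derivation:
Executing turtle program step by step:
Start: pos=(0,0), heading=0, pen down
RT 10: heading 0 -> 350
LT 150: heading 350 -> 140
PD: pen down
REPEAT 3 [
  -- iteration 1/3 --
  FD 1: (0,0) -> (-0.766,0.643) [heading=140, draw]
  LT 150: heading 140 -> 290
  FD 16: (-0.766,0.643) -> (4.706,-14.392) [heading=290, draw]
  REPEAT 3 [
    -- iteration 1/3 --
    FD 19: (4.706,-14.392) -> (11.205,-32.246) [heading=290, draw]
    BK 12: (11.205,-32.246) -> (7.1,-20.97) [heading=290, draw]
    -- iteration 2/3 --
    FD 19: (7.1,-20.97) -> (13.599,-38.824) [heading=290, draw]
    BK 12: (13.599,-38.824) -> (9.495,-27.548) [heading=290, draw]
    -- iteration 3/3 --
    FD 19: (9.495,-27.548) -> (15.993,-45.402) [heading=290, draw]
    BK 12: (15.993,-45.402) -> (11.889,-34.126) [heading=290, draw]
  ]
  -- iteration 2/3 --
  FD 1: (11.889,-34.126) -> (12.231,-35.066) [heading=290, draw]
  LT 150: heading 290 -> 80
  FD 16: (12.231,-35.066) -> (15.009,-19.309) [heading=80, draw]
  REPEAT 3 [
    -- iteration 1/3 --
    FD 19: (15.009,-19.309) -> (18.308,-0.597) [heading=80, draw]
    BK 12: (18.308,-0.597) -> (16.225,-12.415) [heading=80, draw]
    -- iteration 2/3 --
    FD 19: (16.225,-12.415) -> (19.524,6.296) [heading=80, draw]
    BK 12: (19.524,6.296) -> (17.44,-5.521) [heading=80, draw]
    -- iteration 3/3 --
    FD 19: (17.44,-5.521) -> (20.739,13.19) [heading=80, draw]
    BK 12: (20.739,13.19) -> (18.656,1.372) [heading=80, draw]
  ]
  -- iteration 3/3 --
  FD 1: (18.656,1.372) -> (18.829,2.357) [heading=80, draw]
  LT 150: heading 80 -> 230
  FD 16: (18.829,2.357) -> (8.545,-9.9) [heading=230, draw]
  REPEAT 3 [
    -- iteration 1/3 --
    FD 19: (8.545,-9.9) -> (-3.668,-24.454) [heading=230, draw]
    BK 12: (-3.668,-24.454) -> (4.045,-15.262) [heading=230, draw]
    -- iteration 2/3 --
    FD 19: (4.045,-15.262) -> (-8.168,-29.817) [heading=230, draw]
    BK 12: (-8.168,-29.817) -> (-0.454,-20.624) [heading=230, draw]
    -- iteration 3/3 --
    FD 19: (-0.454,-20.624) -> (-12.667,-35.179) [heading=230, draw]
    BK 12: (-12.667,-35.179) -> (-4.954,-25.986) [heading=230, draw]
  ]
]
FD 10: (-4.954,-25.986) -> (-11.382,-33.647) [heading=230, draw]
RT 180: heading 230 -> 50
FD 18: (-11.382,-33.647) -> (0.189,-19.858) [heading=50, draw]
Final: pos=(0.189,-19.858), heading=50, 26 segment(s) drawn

Segment lengths:
  seg 1: (0,0) -> (-0.766,0.643), length = 1
  seg 2: (-0.766,0.643) -> (4.706,-14.392), length = 16
  seg 3: (4.706,-14.392) -> (11.205,-32.246), length = 19
  seg 4: (11.205,-32.246) -> (7.1,-20.97), length = 12
  seg 5: (7.1,-20.97) -> (13.599,-38.824), length = 19
  seg 6: (13.599,-38.824) -> (9.495,-27.548), length = 12
  seg 7: (9.495,-27.548) -> (15.993,-45.402), length = 19
  seg 8: (15.993,-45.402) -> (11.889,-34.126), length = 12
  seg 9: (11.889,-34.126) -> (12.231,-35.066), length = 1
  seg 10: (12.231,-35.066) -> (15.009,-19.309), length = 16
  seg 11: (15.009,-19.309) -> (18.308,-0.597), length = 19
  seg 12: (18.308,-0.597) -> (16.225,-12.415), length = 12
  seg 13: (16.225,-12.415) -> (19.524,6.296), length = 19
  seg 14: (19.524,6.296) -> (17.44,-5.521), length = 12
  seg 15: (17.44,-5.521) -> (20.739,13.19), length = 19
  seg 16: (20.739,13.19) -> (18.656,1.372), length = 12
  seg 17: (18.656,1.372) -> (18.829,2.357), length = 1
  seg 18: (18.829,2.357) -> (8.545,-9.9), length = 16
  seg 19: (8.545,-9.9) -> (-3.668,-24.454), length = 19
  seg 20: (-3.668,-24.454) -> (4.045,-15.262), length = 12
  seg 21: (4.045,-15.262) -> (-8.168,-29.817), length = 19
  seg 22: (-8.168,-29.817) -> (-0.454,-20.624), length = 12
  seg 23: (-0.454,-20.624) -> (-12.667,-35.179), length = 19
  seg 24: (-12.667,-35.179) -> (-4.954,-25.986), length = 12
  seg 25: (-4.954,-25.986) -> (-11.382,-33.647), length = 10
  seg 26: (-11.382,-33.647) -> (0.189,-19.858), length = 18
Total = 358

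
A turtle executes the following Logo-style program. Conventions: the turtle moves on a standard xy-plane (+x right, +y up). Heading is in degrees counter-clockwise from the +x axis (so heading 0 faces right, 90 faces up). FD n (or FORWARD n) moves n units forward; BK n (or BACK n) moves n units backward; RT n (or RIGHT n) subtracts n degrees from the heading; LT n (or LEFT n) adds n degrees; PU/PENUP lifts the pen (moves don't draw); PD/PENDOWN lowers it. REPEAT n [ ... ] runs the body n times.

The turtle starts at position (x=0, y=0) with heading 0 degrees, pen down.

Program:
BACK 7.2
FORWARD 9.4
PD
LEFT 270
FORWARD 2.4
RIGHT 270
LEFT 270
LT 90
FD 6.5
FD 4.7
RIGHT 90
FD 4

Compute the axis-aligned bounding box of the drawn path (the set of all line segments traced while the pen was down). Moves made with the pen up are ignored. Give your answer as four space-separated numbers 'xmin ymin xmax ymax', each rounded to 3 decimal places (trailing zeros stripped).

Executing turtle program step by step:
Start: pos=(0,0), heading=0, pen down
BK 7.2: (0,0) -> (-7.2,0) [heading=0, draw]
FD 9.4: (-7.2,0) -> (2.2,0) [heading=0, draw]
PD: pen down
LT 270: heading 0 -> 270
FD 2.4: (2.2,0) -> (2.2,-2.4) [heading=270, draw]
RT 270: heading 270 -> 0
LT 270: heading 0 -> 270
LT 90: heading 270 -> 0
FD 6.5: (2.2,-2.4) -> (8.7,-2.4) [heading=0, draw]
FD 4.7: (8.7,-2.4) -> (13.4,-2.4) [heading=0, draw]
RT 90: heading 0 -> 270
FD 4: (13.4,-2.4) -> (13.4,-6.4) [heading=270, draw]
Final: pos=(13.4,-6.4), heading=270, 6 segment(s) drawn

Segment endpoints: x in {-7.2, 0, 2.2, 2.2, 8.7, 13.4}, y in {-6.4, -2.4, -2.4, -2.4, 0}
xmin=-7.2, ymin=-6.4, xmax=13.4, ymax=0

Answer: -7.2 -6.4 13.4 0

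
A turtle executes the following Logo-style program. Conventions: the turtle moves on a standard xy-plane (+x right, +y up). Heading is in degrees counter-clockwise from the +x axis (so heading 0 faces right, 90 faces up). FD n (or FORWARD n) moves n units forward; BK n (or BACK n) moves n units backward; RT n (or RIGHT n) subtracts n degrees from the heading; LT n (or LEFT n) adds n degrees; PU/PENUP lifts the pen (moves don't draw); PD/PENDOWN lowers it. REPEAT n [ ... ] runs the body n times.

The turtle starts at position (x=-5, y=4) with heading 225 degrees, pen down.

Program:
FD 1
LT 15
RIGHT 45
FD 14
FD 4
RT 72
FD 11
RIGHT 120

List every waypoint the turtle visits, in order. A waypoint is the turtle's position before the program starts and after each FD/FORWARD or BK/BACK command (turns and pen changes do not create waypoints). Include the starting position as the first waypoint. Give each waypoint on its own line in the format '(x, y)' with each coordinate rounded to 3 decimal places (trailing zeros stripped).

Answer: (-5, 4)
(-5.707, 3.293)
(-19.23, -0.331)
(-23.094, -1.366)
(-29.085, 7.86)

Derivation:
Executing turtle program step by step:
Start: pos=(-5,4), heading=225, pen down
FD 1: (-5,4) -> (-5.707,3.293) [heading=225, draw]
LT 15: heading 225 -> 240
RT 45: heading 240 -> 195
FD 14: (-5.707,3.293) -> (-19.23,-0.331) [heading=195, draw]
FD 4: (-19.23,-0.331) -> (-23.094,-1.366) [heading=195, draw]
RT 72: heading 195 -> 123
FD 11: (-23.094,-1.366) -> (-29.085,7.86) [heading=123, draw]
RT 120: heading 123 -> 3
Final: pos=(-29.085,7.86), heading=3, 4 segment(s) drawn
Waypoints (5 total):
(-5, 4)
(-5.707, 3.293)
(-19.23, -0.331)
(-23.094, -1.366)
(-29.085, 7.86)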